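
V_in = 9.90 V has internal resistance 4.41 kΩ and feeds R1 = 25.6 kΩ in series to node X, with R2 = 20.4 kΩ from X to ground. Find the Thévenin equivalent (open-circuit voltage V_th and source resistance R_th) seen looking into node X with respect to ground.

R1' = 4.41 + 25.6 = 30.01 kΩ (source resistance + R1).
Open-circuit (no load on X): V_th = V_in · R2/(R1' + R2) = 9.90 × 20.4/(30.01 + 20.4) = 4.006 V.
Looking into X with the source shorted: R_th = R1'·R2/(R1'+R2) = 30.01 × 20.4/50.41 = 12.14 kΩ.

V_th ≈ 4.01 V, R_th ≈ 12.1 kΩ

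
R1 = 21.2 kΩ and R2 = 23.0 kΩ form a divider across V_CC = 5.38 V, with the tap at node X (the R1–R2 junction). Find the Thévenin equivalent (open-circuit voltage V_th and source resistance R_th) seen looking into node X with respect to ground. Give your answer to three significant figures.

With X open, the divider is unloaded: V_th = 5.38 × 23.0/44.20 = 2.800 V.
With V_CC suppressed (replaced by a short), R_th = R1 ‖ R2 = (21.20 × 23.0)/(21.20 + 23.0) = 11.03 kΩ.

V_th ≈ 2.80 V, R_th ≈ 11.0 kΩ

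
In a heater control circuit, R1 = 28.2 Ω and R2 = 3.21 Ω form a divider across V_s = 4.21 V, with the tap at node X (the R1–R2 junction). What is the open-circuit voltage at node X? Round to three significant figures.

V_th ≈ 0.430 V

V_th is the unloaded tap voltage: V_s · R2/(R1+R2) = 4.21 × 0.1022 = 0.4302 V.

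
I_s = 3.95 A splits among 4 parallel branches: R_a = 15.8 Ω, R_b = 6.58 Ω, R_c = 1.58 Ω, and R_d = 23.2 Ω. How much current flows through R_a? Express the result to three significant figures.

ΣG = 1/15.8 + 1/6.58 + 1/1.58 + 1/23.2 = 0.8913.
R_a takes the fraction G_k/ΣG = 0.06329/0.8913 = 0.07101, so I = 3.95 × 0.07101 = 0.2805 A.

I ≈ 0.280 A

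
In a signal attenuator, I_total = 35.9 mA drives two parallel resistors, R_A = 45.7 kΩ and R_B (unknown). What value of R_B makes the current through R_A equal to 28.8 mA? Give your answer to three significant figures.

R_B ≈ 185 kΩ

The fraction through R_A equals R_B/(R_A+R_B).
With f = 0.8022, R_B = R_A · f/(1−f) = 45.7 × 4.056 = 185.4 kΩ.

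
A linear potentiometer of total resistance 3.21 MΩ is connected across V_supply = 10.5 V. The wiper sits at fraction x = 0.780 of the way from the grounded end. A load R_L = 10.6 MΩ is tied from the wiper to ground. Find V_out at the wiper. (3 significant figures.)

Split the track: R_lower = x·R_p = 2.504 MΩ, R_upper = (1−x)·R_p = 0.7062 MΩ.
Lower segment in parallel with the load: 2.504 ‖ 10.6 = 2.025 MΩ.
Then V_out = V_supply · 2.025/(0.7062 + 2.025) = 7.785 V.

V_out ≈ 7.79 V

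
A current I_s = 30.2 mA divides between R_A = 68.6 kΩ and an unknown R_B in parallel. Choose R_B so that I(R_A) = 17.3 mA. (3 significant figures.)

R_B ≈ 92.0 kΩ

Two-branch current divider: I_A = I_s · R_B/(R_A + R_B).
17.3/30.2 = R_B/(R_A + R_B) → R_B = R_A · (0.5728)/(1 − 0.5728) = 68.6 × 1.341 = 92.00 kΩ.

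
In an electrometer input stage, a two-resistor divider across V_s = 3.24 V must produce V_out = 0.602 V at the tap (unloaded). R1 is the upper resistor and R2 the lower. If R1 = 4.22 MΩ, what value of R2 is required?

Required fraction k = V_out/V_s = 0.1858.
Rearranging, R2 = R1·k/(1−k) = 4.22 × 0.2282 = 0.9630 MΩ.

R2 ≈ 0.963 MΩ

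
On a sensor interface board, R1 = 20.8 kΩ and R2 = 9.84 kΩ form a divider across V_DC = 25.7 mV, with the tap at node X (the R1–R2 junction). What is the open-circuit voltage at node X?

V_th is the unloaded tap voltage: V_DC · R2/(R1+R2) = 25.7 × 0.3211 = 8.254 mV.

V_th ≈ 8.25 mV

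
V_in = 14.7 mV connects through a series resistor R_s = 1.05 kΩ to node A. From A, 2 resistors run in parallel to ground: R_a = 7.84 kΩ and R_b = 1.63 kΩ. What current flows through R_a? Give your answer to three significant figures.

Parallel bank: R_p = 1/(1/7.84 + 1/1.63) = 1.349 kΩ.
V_A = 14.7 × 1.349/2.399 = 8.267 mV.
I(R_a) = V_A / R_a = 8.267/7.84 = 1.054 µA.

I ≈ 1.05 µA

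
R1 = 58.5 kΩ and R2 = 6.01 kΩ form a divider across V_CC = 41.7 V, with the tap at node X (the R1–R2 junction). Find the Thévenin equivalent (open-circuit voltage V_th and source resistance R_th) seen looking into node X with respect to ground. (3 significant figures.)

V_th ≈ 3.88 V, R_th ≈ 5.45 kΩ

V_th is the unloaded tap voltage: V_CC · R2/(R1+R2) = 41.7 × 0.09316 = 3.885 V.
Looking into X with the source shorted: R_th = R1·R2/(R1+R2) = 58.50 × 6.01/64.51 = 5.450 kΩ.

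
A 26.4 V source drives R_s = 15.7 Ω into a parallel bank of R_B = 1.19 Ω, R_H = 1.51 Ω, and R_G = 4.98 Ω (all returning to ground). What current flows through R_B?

Equivalent of the parallel group: R_p = 0.5871 Ω.
V_A = 26.4 × 0.5871/16.29 = 0.9516 V.
I(R_B) = V_A / R_B = 0.9516/1.19 = 0.7996 A.
(Check via current divider: I_total = 1.621 A; share G_k/ΣG = 0.4933 → same result.)

I ≈ 0.800 A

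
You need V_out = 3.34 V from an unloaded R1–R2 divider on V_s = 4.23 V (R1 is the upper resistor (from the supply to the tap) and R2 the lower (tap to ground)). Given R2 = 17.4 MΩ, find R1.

R1 ≈ 4.64 MΩ

Required fraction k = V_out/V_s = 0.7896.
Rearranging, R1 = R2·(1−k)/k = 17.4 × 0.2665 = 4.637 MΩ.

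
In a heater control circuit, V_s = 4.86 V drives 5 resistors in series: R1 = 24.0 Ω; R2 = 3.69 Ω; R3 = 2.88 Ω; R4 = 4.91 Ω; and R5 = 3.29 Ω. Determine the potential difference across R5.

V ≈ 0.412 V

ΣR = 24.0 + 3.69 + 2.88 + 4.91 + 3.29 = 38.77 Ω.
By the voltage-divider rule, V = 4.86 × 3.290/38.77 = 0.4124 V.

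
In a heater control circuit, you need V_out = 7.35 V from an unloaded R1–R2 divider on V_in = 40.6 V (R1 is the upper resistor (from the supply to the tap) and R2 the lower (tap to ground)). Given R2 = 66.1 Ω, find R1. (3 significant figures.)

Required fraction k = V_out/V_in = 0.1810.
R1 = R2·(1/k − 1) = 66.1 × 4.524 = 299.0 Ω.

R1 ≈ 299 Ω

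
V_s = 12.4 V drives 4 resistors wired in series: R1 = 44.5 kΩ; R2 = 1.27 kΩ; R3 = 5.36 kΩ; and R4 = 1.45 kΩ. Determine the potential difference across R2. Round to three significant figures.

V ≈ 0.300 V

Series total: ΣR = 44.5 + 1.27 + 5.36 + 1.45 = 52.58 kΩ.
Voltage divider: V = V_s · (1.270 / 52.58) = 12.4 × 0.02415 = 0.2995 V.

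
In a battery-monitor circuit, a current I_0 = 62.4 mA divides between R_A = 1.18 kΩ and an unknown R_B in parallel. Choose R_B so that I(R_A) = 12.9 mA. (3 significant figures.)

In a two-way split, I_A/I_0 = R_B/(R_A + R_B).
12.9/62.4 = R_B/(R_A + R_B) → R_B = R_A · (0.2067)/(1 − 0.2067) = 1.18 × 0.2606 = 0.3075 kΩ.

R_B ≈ 0.308 kΩ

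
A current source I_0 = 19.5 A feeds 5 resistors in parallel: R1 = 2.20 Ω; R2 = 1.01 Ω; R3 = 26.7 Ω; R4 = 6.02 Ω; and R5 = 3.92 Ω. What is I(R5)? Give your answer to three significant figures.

Conductances: ΣG = 1/2.20 + 1/1.01 + 1/26.7 + 1/6.02 + 1/3.92 = 1.903 (1/Ω).
R5 takes the fraction G_k/ΣG = 0.2551/1.903 = 0.1340, so I = 19.5 × 0.1340 = 2.614 A.

I ≈ 2.61 A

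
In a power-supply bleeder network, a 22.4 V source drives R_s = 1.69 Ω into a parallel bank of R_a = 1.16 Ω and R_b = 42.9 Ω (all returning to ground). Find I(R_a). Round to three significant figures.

I ≈ 7.74 A

Combine the parallel branches: R_p = (1/1.16 + 1/42.9)⁻¹ = 1.129 Ω.
Node voltage V_A = V_supply · R_p/(R_s + R_p) = 22.4 × 0.4006 = 8.973 V.
I(R_a) = V_A / R_a = 8.973/1.16 = 7.736 A.
(Check via current divider: I_total = 7.945 A; share G_k/ΣG = 0.9737 → same result.)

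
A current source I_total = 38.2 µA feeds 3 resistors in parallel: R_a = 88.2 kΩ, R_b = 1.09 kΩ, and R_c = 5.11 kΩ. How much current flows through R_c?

I ≈ 6.65 µA

Conductances: ΣG = 1/88.2 + 1/1.09 + 1/5.11 = 1.124 (1/kΩ).
R_c takes the fraction G_k/ΣG = 0.1957/1.124 = 0.1740, so I = 38.2 × 0.1740 = 6.648 µA.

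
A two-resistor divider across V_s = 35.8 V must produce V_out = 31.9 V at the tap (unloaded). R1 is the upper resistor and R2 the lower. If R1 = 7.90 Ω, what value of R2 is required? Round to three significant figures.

V_out/V_s = R2/(R1+R2) = 0.8911.
Rearranging, R2 = R1·k/(1−k) = 7.90 × 8.179 = 64.62 Ω.

R2 ≈ 64.6 Ω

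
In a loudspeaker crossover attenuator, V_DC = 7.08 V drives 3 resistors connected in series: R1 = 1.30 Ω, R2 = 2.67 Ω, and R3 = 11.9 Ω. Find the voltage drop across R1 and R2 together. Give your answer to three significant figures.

V ≈ 1.77 V

Series total: ΣR = 1.30 + 2.67 + 11.9 = 15.87 Ω.
R_{R1..R2} = 1.30 + 2.67 = 3.970 Ω.
Voltage divider: V = V_DC · (3.970 / 15.87) = 7.08 × 0.2502 = 1.771 V.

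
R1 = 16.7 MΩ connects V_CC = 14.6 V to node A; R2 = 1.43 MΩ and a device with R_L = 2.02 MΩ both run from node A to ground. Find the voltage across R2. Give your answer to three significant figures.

The load sits in parallel with R2, giving an effective lower resistance R2' = R2·R_L/(R2+R_L) = 0.8373 MΩ.
Then V_out = V_CC · R2'/(R1 + R2') = 14.6 × 0.8373/17.54 = 0.6970 V.

V_out ≈ 0.697 V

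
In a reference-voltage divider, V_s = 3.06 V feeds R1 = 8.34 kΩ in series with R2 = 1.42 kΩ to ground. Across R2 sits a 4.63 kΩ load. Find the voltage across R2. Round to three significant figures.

First combine the lower leg with the load: R2 ‖ R_L = 1.087 kΩ.
Now apply the divider: V_out = 3.06 × 0.1153 = 0.3528 V.

V_out ≈ 0.353 V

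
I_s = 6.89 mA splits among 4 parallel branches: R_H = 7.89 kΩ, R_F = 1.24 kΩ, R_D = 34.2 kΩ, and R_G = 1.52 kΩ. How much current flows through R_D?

I ≈ 0.124 mA

Total conductance ΣG = 1/7.89 + 1/1.24 + 1/34.2 + 1/1.52 = 1.620 (units of 1/kΩ).
R_D takes the fraction G_k/ΣG = 0.02924/1.620 = 0.01805, so I = 6.89 × 0.01805 = 0.1243 mA.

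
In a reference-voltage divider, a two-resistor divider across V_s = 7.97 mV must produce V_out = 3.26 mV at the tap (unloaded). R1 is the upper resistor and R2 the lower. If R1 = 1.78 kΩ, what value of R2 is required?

R2 ≈ 1.23 kΩ

Required fraction k = V_out/V_s = 0.4090.
Rearranging, R2 = R1·k/(1−k) = 1.78 × 0.6921 = 1.232 kΩ.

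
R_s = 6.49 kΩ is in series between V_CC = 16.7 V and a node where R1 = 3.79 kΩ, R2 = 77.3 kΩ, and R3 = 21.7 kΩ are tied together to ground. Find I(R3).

Combine the parallel branches: R_p = (1/3.79 + 1/77.3 + 1/21.7)⁻¹ = 3.097 kΩ.
V_A by voltage divider: V_A = 16.7 × 3.097/(6.49 + 3.097) = 5.395 V.
I(R3) = V_A / R3 = 5.395/21.7 = 0.2486 mA.
(Equivalently: I_total = 1.742 mA, then current-divider fraction G_k/ΣG = 0.1427.)

I ≈ 0.249 mA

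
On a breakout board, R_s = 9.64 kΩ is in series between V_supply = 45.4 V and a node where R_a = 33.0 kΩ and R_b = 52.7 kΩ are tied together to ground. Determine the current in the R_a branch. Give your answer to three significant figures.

Combine the parallel branches: R_p = (1/33.0 + 1/52.7)⁻¹ = 20.29 kΩ.
Node voltage V_A = V_supply · R_p/(R_s + R_p) = 45.4 × 0.6779 = 30.78 V.
I(R_a) = V_A / R_a = 30.78/33.0 = 0.9327 mA.

I ≈ 0.933 mA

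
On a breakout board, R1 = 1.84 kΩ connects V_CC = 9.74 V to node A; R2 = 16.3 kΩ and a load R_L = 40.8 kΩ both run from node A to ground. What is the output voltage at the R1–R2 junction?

R2 ‖ R_L = (16.3 × 40.8)/(16.3 + 40.8) = 11.65 kΩ.
Voltage divider with the loaded lower leg: V_out = 9.74 × 11.65/(1.84 + 11.65) = 9.74 × 0.8636 = 8.411 V.

V_out ≈ 8.41 V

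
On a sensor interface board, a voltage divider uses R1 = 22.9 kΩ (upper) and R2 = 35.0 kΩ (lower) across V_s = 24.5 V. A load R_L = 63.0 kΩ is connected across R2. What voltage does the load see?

V_out ≈ 12.1 V

The load sits in parallel with R2, giving an effective lower resistance R2' = R2·R_L/(R2+R_L) = 22.50 kΩ.
Now apply the divider: V_out = 24.5 × 0.4956 = 12.14 V.
(Unloaded it would be 14.8 V; the load pulls it down.)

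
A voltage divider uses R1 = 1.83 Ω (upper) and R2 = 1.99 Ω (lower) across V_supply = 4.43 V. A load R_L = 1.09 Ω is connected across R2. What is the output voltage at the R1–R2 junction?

V_out ≈ 1.23 V

R2 ‖ R_L = (1.99 × 1.09)/(1.99 + 1.09) = 0.7043 Ω.
Voltage divider with the loaded lower leg: V_out = 4.43 × 0.7043/(1.83 + 0.7043) = 4.43 × 0.2779 = 1.231 V.
(Unloaded it would be 2.31 V; the load pulls it down.)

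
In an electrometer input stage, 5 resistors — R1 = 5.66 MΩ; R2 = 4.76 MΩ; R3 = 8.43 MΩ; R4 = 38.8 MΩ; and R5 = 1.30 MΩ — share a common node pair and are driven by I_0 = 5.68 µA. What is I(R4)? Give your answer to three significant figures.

Conductances: ΣG = 1/5.66 + 1/4.76 + 1/8.43 + 1/38.8 + 1/1.30 = 1.300 (1/MΩ).
Current divider: I(R4) = I_0 · G_k/ΣG = 5.68 × (0.02577/1.300) = 5.68 × 0.01982 = 0.1126 µA.

I ≈ 0.113 µA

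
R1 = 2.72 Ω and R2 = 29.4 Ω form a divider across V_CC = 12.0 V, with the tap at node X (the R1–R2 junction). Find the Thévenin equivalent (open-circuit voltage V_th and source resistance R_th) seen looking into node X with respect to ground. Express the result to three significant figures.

V_th ≈ 11.0 V, R_th ≈ 2.49 Ω

Open-circuit (no load on X): V_th = V_CC · R2/(R1 + R2) = 12.0 × 29.4/(2.720 + 29.4) = 10.98 V.
Looking into X with the source shorted: R_th = R1·R2/(R1+R2) = 2.720 × 29.4/32.12 = 2.490 Ω.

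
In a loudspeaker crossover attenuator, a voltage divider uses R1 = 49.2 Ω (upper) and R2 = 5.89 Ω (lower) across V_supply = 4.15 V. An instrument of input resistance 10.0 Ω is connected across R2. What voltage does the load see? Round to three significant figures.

V_out ≈ 0.291 V

R2 ‖ R_L = (5.89 × 10.0)/(5.89 + 10.0) = 3.707 Ω.
Now apply the divider: V_out = 4.15 × 0.07006 = 0.2908 V.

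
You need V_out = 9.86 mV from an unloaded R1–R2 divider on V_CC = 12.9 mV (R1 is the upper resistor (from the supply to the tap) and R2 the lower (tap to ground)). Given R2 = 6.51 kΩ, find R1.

R1 ≈ 2.01 kΩ

The divider ratio is R2/(R1+R2) = 9.86/12.9 = 0.7643.
So R1 = R2 · (V_CC/V_out − 1) = 6.51 × (12.9/9.86 − 1) = 6.51 × 0.3083 = 2.007 kΩ.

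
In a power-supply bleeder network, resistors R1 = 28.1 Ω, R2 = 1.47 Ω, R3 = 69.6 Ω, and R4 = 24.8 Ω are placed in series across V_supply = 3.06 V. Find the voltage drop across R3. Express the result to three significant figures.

V ≈ 1.72 V

Total series resistance ΣR = 28.1 + 1.47 + 69.6 + 24.8 = 124.0 Ω.
Voltage divider: V = V_supply · (69.60 / 124.0) = 3.06 × 0.5614 = 1.718 V.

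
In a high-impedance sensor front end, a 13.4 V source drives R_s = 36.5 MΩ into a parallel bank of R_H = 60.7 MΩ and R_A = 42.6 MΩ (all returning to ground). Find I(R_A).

I ≈ 0.128 µA

Parallel bank: R_p = 1/(1/60.7 + 1/42.6) = 25.03 MΩ.
V_A = 13.4 × 25.03/61.53 = 5.451 V.
I(R_A) = V_A / R_A = 5.451/42.6 = 0.1280 µA.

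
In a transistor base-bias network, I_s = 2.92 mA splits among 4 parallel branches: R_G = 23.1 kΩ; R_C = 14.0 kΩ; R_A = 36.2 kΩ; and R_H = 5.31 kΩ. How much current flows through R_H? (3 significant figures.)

Conductances: ΣG = 1/23.1 + 1/14.0 + 1/36.2 + 1/5.31 = 0.3307 (1/kΩ).
By the current-divider rule, I = I_s · G_k/ΣG = 2.92 × 0.5695 = 1.663 mA.

I ≈ 1.66 mA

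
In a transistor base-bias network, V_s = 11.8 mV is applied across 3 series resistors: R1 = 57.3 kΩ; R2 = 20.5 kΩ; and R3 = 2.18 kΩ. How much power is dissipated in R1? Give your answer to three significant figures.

Series current I = V_s/ΣR = 11.8/79.98 = 0.1475 µA.
V(R1) = I·R = 8.454 mV; P = V·I = 8.454 × 0.1475 = 1.247 nW.

P ≈ 1.25 nW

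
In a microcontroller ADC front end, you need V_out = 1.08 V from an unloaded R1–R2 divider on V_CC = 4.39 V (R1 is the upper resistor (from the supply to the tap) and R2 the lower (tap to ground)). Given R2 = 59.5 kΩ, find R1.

The divider ratio is R2/(R1+R2) = 1.08/4.39 = 0.2460.
So R1 = R2 · (V_CC/V_out − 1) = 59.5 × (4.39/1.08 − 1) = 59.5 × 3.065 = 182.4 kΩ.

R1 ≈ 182 kΩ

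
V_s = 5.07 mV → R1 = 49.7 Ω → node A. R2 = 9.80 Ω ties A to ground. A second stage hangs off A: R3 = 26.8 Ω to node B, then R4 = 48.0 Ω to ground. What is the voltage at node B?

V_B ≈ 0.483 mV

The second stage (R3 + R4 = 74.80 Ω) loads node A in parallel with R2.
R2 ‖ (R3+R4) = 8.665 Ω.
First divider: V_A = V_s · 8.665/(49.7 + 8.665) = 0.7527 mV.
Then the unloaded second divider: V_B = V_A × R4/(R3+R4) = 0.7527 × 0.6417 = 0.4830 mV.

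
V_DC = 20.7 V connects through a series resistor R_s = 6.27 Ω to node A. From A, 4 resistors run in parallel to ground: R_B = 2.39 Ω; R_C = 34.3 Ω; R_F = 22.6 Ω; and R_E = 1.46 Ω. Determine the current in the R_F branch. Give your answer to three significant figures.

I ≈ 0.109 A

Equivalent of the parallel group: R_p = 0.8498 Ω.
Node voltage V_A = V_DC · R_p/(R_s + R_p) = 20.7 × 0.1194 = 2.471 V.
I(R_F) = V_A / R_F = 2.471/22.6 = 0.1093 A.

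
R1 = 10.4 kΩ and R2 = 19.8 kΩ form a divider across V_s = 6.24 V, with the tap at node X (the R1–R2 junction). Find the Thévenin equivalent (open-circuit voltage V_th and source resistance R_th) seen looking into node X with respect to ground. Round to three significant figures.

Open-circuit (no load on X): V_th = V_s · R2/(R1 + R2) = 6.24 × 19.8/(10.40 + 19.8) = 4.091 V.
Looking into X with the source shorted: R_th = R1·R2/(R1+R2) = 10.40 × 19.8/30.20 = 6.819 kΩ.

V_th ≈ 4.09 V, R_th ≈ 6.82 kΩ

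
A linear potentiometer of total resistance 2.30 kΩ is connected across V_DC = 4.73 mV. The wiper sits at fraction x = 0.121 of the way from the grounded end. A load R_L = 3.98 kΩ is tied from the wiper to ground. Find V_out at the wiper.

Split the track: R_lower = x·R_p = 0.2783 kΩ, R_upper = (1−x)·R_p = 2.022 kΩ.
R_L loads the lower segment: effective lower R = 0.2601 kΩ.
Loaded-divider output: V_out = 4.73 × 0.1140 = 0.5392 mV.

V_out ≈ 0.539 mV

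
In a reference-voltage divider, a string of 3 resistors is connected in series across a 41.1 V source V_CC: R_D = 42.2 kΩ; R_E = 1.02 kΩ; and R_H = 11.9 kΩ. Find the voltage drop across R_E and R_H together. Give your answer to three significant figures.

Total series resistance ΣR = 42.2 + 1.02 + 11.9 = 55.12 kΩ.
R_{R_E..R_H} = 1.02 + 11.9 = 12.92 kΩ.
V = V_CC · R/ΣR = 41.1 × 0.2344 = 9.634 V.

V ≈ 9.63 V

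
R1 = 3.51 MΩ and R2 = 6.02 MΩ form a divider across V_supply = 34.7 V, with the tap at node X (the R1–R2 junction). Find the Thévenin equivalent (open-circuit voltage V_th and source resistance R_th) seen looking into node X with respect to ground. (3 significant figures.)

V_th is the unloaded tap voltage: V_supply · R2/(R1+R2) = 34.7 × 0.6317 = 21.92 V.
Looking into X with the source shorted: R_th = R1·R2/(R1+R2) = 3.510 × 6.02/9.530 = 2.217 MΩ.

V_th ≈ 21.9 V, R_th ≈ 2.22 MΩ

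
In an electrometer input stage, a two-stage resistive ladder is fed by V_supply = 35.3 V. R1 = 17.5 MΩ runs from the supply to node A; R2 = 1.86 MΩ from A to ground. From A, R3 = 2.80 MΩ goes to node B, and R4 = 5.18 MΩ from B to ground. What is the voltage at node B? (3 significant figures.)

The second stage (R3 + R4 = 7.980 MΩ) loads node A in parallel with R2.
R2 ‖ (R3+R4) = 1.508 MΩ.
So V_A = 35.3 × 0.07936 = 2.801 V.
V_B = V_A × 0.6491 = 1.818 V.

V_B ≈ 1.82 V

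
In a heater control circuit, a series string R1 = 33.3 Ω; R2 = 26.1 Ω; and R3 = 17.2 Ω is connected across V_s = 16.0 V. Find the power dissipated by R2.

P ≈ 1.14 W

ΣR = 76.60 Ω → I = 16.0/76.60 = 0.2089 A.
P(R2) = I²·R2 = (0.2089)² × 26.1 = 1.139 W.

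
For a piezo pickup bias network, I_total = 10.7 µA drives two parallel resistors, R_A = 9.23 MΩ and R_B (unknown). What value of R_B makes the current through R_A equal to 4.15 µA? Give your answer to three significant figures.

In a two-way split, I_A/I_total = R_B/(R_A + R_B).
4.15/10.7 = R_B/(R_A + R_B) → R_B = R_A · (0.3879)/(1 − 0.3879) = 9.23 × 0.6336 = 5.848 MΩ.

R_B ≈ 5.85 MΩ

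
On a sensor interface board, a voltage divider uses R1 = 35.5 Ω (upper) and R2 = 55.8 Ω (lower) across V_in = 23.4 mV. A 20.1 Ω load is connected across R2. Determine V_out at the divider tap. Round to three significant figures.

V_out ≈ 6.88 mV

R2 ‖ R_L = (55.8 × 20.1)/(55.8 + 20.1) = 14.78 Ω.
Now apply the divider: V_out = 23.4 × 0.2939 = 6.878 mV.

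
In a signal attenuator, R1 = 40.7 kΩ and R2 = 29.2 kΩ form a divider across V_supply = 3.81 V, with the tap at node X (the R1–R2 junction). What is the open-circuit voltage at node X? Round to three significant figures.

V_th ≈ 1.59 V

With X open, the divider is unloaded: V_th = 3.81 × 29.2/69.90 = 1.592 V.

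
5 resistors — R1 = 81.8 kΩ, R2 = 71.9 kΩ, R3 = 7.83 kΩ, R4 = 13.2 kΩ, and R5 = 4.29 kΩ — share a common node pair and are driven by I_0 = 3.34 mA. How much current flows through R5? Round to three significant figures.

ΣG = 1/81.8 + 1/71.9 + 1/7.83 + 1/13.2 + 1/4.29 = 0.4627.
R5 takes the fraction G_k/ΣG = 0.2331/0.4627 = 0.5038, so I = 3.34 × 0.5038 = 1.683 mA.

I ≈ 1.68 mA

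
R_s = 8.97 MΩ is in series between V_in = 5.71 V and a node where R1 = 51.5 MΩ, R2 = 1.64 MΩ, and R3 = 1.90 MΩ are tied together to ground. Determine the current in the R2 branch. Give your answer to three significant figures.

I ≈ 0.306 µA

Combine the parallel branches: R_p = (1/51.5 + 1/1.64 + 1/1.90)⁻¹ = 0.8654 MΩ.
V_A = 5.71 × 0.8654/9.835 = 0.5024 V.
I(R2) = V_A / R2 = 0.5024/1.64 = 0.3064 µA.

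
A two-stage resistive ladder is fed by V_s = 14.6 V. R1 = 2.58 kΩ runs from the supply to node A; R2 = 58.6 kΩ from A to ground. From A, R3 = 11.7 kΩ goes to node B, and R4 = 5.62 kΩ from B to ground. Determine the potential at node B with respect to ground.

V_B ≈ 3.97 V

The second stage (R3 + R4 = 17.32 kΩ) loads node A in parallel with R2.
R2 ‖ (R3+R4) = 13.37 kΩ.
V_A = 14.6 × 13.37/(2.58 + 13.37) = 12.24 V.
Stage 2 is unloaded, so V_B = V_A · R4/(R3+R4) = 12.24 × 5.62/17.32 = 3.971 V.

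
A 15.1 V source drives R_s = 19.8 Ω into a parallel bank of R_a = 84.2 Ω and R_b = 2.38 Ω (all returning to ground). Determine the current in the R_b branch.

I ≈ 0.664 A

Parallel bank: R_p = 1/(1/84.2 + 1/2.38) = 2.315 Ω.
V_A = 15.1 × 2.315/22.11 = 1.580 V.
I(R_b) = V_A / R_b = 1.580/2.38 = 0.6640 A.
(Equivalently: I_total = 0.6828 A, then current-divider fraction G_k/ΣG = 0.9725.)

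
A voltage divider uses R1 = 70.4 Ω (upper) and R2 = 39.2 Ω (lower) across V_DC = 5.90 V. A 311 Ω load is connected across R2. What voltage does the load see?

V_out ≈ 1.95 V

The load sits in parallel with R2, giving an effective lower resistance R2' = R2·R_L/(R2+R_L) = 34.81 Ω.
Then V_out = V_DC · R2'/(R1 + R2') = 5.90 × 34.81/105.2 = 1.952 V.
(Unloaded it would be 2.11 V; the load pulls it down.)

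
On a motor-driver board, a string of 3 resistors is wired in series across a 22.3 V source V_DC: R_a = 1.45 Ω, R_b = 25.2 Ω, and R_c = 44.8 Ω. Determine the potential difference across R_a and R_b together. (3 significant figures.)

ΣR = 1.45 + 25.2 + 44.8 = 71.45 Ω.
R_{R_a..R_b} = 1.45 + 25.2 = 26.65 Ω.
V = V_DC · R/ΣR = 22.3 × 0.3730 = 8.318 V.

V ≈ 8.32 V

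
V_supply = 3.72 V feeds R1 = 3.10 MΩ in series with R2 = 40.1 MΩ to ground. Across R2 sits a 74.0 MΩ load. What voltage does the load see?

V_out ≈ 3.32 V

The load sits in parallel with R2, giving an effective lower resistance R2' = R2·R_L/(R2+R_L) = 26.01 MΩ.
Voltage divider with the loaded lower leg: V_out = 3.72 × 26.01/(3.10 + 26.01) = 3.72 × 0.8935 = 3.324 V.
(Unloaded it would be 3.45 V; the load pulls it down.)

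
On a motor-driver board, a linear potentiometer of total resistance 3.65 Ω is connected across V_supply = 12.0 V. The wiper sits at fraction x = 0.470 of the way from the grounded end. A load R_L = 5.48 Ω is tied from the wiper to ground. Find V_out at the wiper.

V_out ≈ 4.84 V

The pot divides into 1.935 Ω above the wiper and 1.715 Ω below.
R_L loads the lower segment: effective lower R = 1.307 Ω.
V_out = 12.0 × 1.307/(1.935 + 1.307) = 4.837 V.
(Unloaded: V_out = x·V_supply = 5.64 V.)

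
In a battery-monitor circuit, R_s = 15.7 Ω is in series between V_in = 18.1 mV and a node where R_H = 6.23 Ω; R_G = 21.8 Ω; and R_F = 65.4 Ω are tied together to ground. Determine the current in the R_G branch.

Parallel bank: R_p = 1/(1/6.23 + 1/21.8 + 1/65.4) = 4.511 Ω.
V_A = 18.1 × 4.511/20.21 = 4.040 mV.
Branch current I = V_A/R_G = 4.040/21.8 = 0.1853 mA.

I ≈ 0.185 mA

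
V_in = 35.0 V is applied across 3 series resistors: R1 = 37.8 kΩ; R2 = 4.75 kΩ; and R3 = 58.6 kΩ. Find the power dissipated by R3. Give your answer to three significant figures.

P ≈ 7.02 mW

ΣR = 101.2 kΩ → I = 35.0/101.2 = 0.3460 mA.
P = I²R = 0.1197 × 58.6 = 7.016 mW.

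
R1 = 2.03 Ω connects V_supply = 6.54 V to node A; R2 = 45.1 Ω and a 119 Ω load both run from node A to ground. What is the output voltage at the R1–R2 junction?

First combine the lower leg with the load: R2 ‖ R_L = 32.71 Ω.
Voltage divider with the loaded lower leg: V_out = 6.54 × 32.71/(2.03 + 32.71) = 6.54 × 0.9416 = 6.158 V.

V_out ≈ 6.16 V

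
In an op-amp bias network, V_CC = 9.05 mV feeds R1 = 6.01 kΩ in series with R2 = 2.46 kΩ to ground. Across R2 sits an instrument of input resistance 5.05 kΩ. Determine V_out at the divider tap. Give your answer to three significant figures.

V_out ≈ 1.95 mV

First combine the lower leg with the load: R2 ‖ R_L = 1.654 kΩ.
Voltage divider with the loaded lower leg: V_out = 9.05 × 1.654/(6.01 + 1.654) = 9.05 × 0.2158 = 1.953 mV.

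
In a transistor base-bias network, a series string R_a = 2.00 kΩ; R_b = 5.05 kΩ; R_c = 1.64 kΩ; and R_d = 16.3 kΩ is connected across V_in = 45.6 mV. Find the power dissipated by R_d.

P ≈ 54.3 nW

Series current I = V_in/ΣR = 45.6/24.99 = 1.825 µA.
P = I²R = 3.330 × 16.3 = 54.27 nW.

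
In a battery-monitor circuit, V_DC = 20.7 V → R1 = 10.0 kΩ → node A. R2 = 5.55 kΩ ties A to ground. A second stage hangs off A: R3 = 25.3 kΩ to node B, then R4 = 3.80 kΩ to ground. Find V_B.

Node A sees R2 in parallel with the series input of stage 2, R3 + R4 = 29.10 kΩ.
Effective lower resistance at A: R2 ‖ 29.10 = 4.661 kΩ.
V_A = 20.7 × 4.661/(10.0 + 4.661) = 6.581 V.
Then the unloaded second divider: V_B = V_A × R4/(R3+R4) = 6.581 × 0.1306 = 0.8594 V.

V_B ≈ 0.859 V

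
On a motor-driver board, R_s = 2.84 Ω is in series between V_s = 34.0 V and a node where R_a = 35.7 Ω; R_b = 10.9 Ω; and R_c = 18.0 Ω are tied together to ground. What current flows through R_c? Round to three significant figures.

Combine the parallel branches: R_p = (1/35.7 + 1/10.9 + 1/18.0)⁻¹ = 5.704 Ω.
Node voltage V_A = V_s · R_p/(R_s + R_p) = 34.0 × 0.6676 = 22.70 V.
I(R_c) = V_A / R_c = 22.70/18.0 = 1.261 A.
(Check via current divider: I_total = 3.979 A; share G_k/ΣG = 0.3169 → same result.)

I ≈ 1.26 A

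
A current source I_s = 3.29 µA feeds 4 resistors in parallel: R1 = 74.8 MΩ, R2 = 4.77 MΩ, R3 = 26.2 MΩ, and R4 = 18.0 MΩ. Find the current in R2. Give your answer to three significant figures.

I ≈ 2.18 µA

Total conductance ΣG = 1/74.8 + 1/4.77 + 1/26.2 + 1/18.0 = 0.3167 (units of 1/MΩ).
Current divider: I(R2) = I_s · G_k/ΣG = 3.29 × (0.2096/0.3167) = 3.29 × 0.6619 = 2.178 µA.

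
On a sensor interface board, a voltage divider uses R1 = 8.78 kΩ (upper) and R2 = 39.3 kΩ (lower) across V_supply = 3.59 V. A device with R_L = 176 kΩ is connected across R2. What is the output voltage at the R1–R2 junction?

First combine the lower leg with the load: R2 ‖ R_L = 32.13 kΩ.
Then V_out = V_supply · R2'/(R1 + R2') = 3.59 × 32.13/40.91 = 2.819 V.
(Unloaded it would be 2.93 V; the load pulls it down.)

V_out ≈ 2.82 V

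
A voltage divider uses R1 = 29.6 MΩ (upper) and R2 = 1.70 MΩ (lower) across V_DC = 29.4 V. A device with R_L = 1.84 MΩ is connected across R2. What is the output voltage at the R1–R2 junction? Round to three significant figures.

V_out ≈ 0.852 V

R2 ‖ R_L = (1.70 × 1.84)/(1.70 + 1.84) = 0.8836 MΩ.
Voltage divider with the loaded lower leg: V_out = 29.4 × 0.8836/(29.6 + 0.8836) = 29.4 × 0.02899 = 0.8522 V.
(Unloaded it would be 1.60 V; the load pulls it down.)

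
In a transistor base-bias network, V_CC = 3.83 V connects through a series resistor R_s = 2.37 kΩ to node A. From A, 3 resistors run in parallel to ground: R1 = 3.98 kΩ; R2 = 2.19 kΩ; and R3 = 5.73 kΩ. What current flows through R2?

Combine the parallel branches: R_p = (1/3.98 + 1/2.19 + 1/5.73)⁻¹ = 1.133 kΩ.
Node voltage V_A = V_CC · R_p/(R_s + R_p) = 3.83 × 0.3235 = 1.239 V.
I(R2) = V_A / R2 = 1.239/2.19 = 0.5657 mA.

I ≈ 0.566 mA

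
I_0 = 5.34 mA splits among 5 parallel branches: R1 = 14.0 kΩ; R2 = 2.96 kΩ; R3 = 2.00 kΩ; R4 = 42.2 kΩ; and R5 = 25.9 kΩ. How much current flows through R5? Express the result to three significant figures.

I ≈ 0.212 mA

Total conductance ΣG = 1/14.0 + 1/2.96 + 1/2.00 + 1/42.2 + 1/25.9 = 0.9716 (units of 1/kΩ).
R5 takes the fraction G_k/ΣG = 0.03861/0.9716 = 0.03974, so I = 5.34 × 0.03974 = 0.2122 mA.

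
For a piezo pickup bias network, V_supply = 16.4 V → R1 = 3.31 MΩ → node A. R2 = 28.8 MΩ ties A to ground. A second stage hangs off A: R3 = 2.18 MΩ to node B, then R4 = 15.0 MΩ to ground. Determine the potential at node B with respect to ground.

V_B ≈ 11.0 V

The second stage (R3 + R4 = 17.18 MΩ) loads node A in parallel with R2.
R2 ‖ (R3+R4) = 10.76 MΩ.
So V_A = 16.4 × 0.7648 = 12.54 V.
Then the unloaded second divider: V_B = V_A × R4/(R3+R4) = 12.54 × 0.8731 = 10.95 V.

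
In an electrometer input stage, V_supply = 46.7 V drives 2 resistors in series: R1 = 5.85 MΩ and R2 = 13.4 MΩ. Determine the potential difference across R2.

V ≈ 32.5 V

Series total: ΣR = 5.85 + 13.4 = 19.25 MΩ.
Voltage divider: V = V_supply · (13.40 / 19.25) = 46.7 × 0.6961 = 32.51 V.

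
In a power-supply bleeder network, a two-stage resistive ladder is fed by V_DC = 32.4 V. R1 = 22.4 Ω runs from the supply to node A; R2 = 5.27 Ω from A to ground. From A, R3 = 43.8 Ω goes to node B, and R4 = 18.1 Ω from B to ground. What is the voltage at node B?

V_B ≈ 1.69 V

Node A sees R2 in parallel with the series input of stage 2, R3 + R4 = 61.90 Ω.
R2 ‖ (R3+R4) = 4.857 Ω.
So V_A = 32.4 × 0.1782 = 5.773 V.
Stage 2 is unloaded, so V_B = V_A · R4/(R3+R4) = 5.773 × 18.1/61.90 = 1.688 V.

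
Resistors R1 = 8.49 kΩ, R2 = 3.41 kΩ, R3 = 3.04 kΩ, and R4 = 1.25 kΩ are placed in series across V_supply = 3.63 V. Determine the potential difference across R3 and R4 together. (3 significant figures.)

ΣR = 8.49 + 3.41 + 3.04 + 1.25 = 16.19 kΩ.
R_{R3..R4} = 3.04 + 1.25 = 4.290 kΩ.
By the voltage-divider rule, V = 3.63 × 4.290/16.19 = 0.9619 V.

V ≈ 0.962 V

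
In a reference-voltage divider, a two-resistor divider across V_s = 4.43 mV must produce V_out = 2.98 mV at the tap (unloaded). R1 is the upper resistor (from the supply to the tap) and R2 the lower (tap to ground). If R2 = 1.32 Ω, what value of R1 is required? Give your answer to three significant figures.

Required fraction k = V_out/V_s = 0.6727.
R1 = R2·(1/k − 1) = 1.32 × 0.4866 = 0.6423 Ω.

R1 ≈ 0.642 Ω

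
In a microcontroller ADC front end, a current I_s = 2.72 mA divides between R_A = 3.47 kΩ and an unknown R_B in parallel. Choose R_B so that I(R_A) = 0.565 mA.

Two-branch current divider: I_A = I_s · R_B/(R_A + R_B).
With f = 0.2077, R_B = R_A · f/(1−f) = 3.47 × 0.2622 = 0.9098 kΩ.

R_B ≈ 0.910 kΩ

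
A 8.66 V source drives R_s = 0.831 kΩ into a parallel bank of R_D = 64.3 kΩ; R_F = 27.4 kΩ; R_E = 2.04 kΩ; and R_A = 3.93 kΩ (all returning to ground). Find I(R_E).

Combine the parallel branches: R_p = (1/64.3 + 1/27.4 + 1/2.04 + 1/3.93)⁻¹ = 1.255 kΩ.
V_A by voltage divider: V_A = 8.66 × 1.255/(0.831 + 1.255) = 5.210 V.
I(R_E) = V_A / R_E = 5.210/2.04 = 2.554 mA.
(Check via current divider: I_total = 4.151 mA; share G_k/ΣG = 0.6153 → same result.)

I ≈ 2.55 mA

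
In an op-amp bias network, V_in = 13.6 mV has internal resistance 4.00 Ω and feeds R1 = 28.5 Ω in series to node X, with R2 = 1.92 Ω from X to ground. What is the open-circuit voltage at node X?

R1' = 4.00 + 28.5 = 32.50 Ω (source resistance + R1).
With X open, the divider is unloaded: V_th = 13.6 × 1.92/34.42 = 0.7586 mV.

V_th ≈ 0.759 mV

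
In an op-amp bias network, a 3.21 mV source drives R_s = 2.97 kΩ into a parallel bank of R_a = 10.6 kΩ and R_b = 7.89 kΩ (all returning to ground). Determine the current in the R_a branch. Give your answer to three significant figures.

I ≈ 0.183 µA

Parallel bank: R_p = 1/(1/10.6 + 1/7.89) = 4.523 kΩ.
V_A = 3.21 × 4.523/7.493 = 1.938 mV.
I(R_a) = V_A / R_a = 1.938/10.6 = 0.1828 µA.
(Check via current divider: I_total = 0.4284 µA; share G_k/ΣG = 0.4267 → same result.)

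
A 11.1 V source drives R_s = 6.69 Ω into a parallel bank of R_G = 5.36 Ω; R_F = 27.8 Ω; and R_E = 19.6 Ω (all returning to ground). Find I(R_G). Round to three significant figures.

Parallel bank: R_p = 1/(1/5.36 + 1/27.8 + 1/19.6) = 3.656 Ω.
V_A = 11.1 × 3.656/10.35 = 3.922 V.
I(R_G) = V_A / R_G = 3.922/5.36 = 0.7317 A.

I ≈ 0.732 A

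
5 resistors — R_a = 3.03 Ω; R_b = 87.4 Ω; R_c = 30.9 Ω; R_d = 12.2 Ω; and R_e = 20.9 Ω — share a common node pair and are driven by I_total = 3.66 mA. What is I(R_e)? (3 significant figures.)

I ≈ 0.348 mA

Conductances: ΣG = 1/3.03 + 1/87.4 + 1/30.9 + 1/12.2 + 1/20.9 = 0.5037 (1/Ω).
Current divider: I(R_e) = I_total · G_k/ΣG = 3.66 × (0.04785/0.5037) = 3.66 × 0.09500 = 0.3477 mA.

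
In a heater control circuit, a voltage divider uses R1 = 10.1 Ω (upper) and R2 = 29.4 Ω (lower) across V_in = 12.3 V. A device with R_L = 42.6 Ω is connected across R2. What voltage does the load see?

R2 ‖ R_L = (29.4 × 42.6)/(29.4 + 42.6) = 17.39 Ω.
Then V_out = V_in · R2'/(R1 + R2') = 12.3 × 17.39/27.49 = 7.782 V.
(Unloaded it would be 9.15 V; the load pulls it down.)

V_out ≈ 7.78 V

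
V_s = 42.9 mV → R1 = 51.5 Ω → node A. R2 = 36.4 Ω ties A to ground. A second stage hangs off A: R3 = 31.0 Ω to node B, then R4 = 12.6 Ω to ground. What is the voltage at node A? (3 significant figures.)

V_A ≈ 11.9 mV

Node A sees R2 in parallel with the series input of stage 2, R3 + R4 = 43.60 Ω.
Effective lower resistance at A: R2 ‖ 43.60 = 19.84 Ω.
First divider: V_A = V_s · 19.84/(51.5 + 19.84) = 11.93 mV.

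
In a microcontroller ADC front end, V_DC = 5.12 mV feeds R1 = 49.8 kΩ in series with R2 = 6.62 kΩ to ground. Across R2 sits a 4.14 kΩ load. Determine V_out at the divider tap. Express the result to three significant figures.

V_out ≈ 0.249 mV

R2 ‖ R_L = (6.62 × 4.14)/(6.62 + 4.14) = 2.547 kΩ.
Voltage divider with the loaded lower leg: V_out = 5.12 × 2.547/(49.8 + 2.547) = 5.12 × 0.04866 = 0.2491 mV.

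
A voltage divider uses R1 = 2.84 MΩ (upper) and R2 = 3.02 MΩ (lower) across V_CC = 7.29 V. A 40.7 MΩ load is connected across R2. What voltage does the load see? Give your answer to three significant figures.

V_out ≈ 3.63 V

R2 ‖ R_L = (3.02 × 40.7)/(3.02 + 40.7) = 2.811 MΩ.
Now apply the divider: V_out = 7.29 × 0.4975 = 3.627 V.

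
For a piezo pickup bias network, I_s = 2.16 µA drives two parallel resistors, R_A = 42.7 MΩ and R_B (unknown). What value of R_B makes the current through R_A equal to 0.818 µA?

R_B ≈ 26.0 MΩ

The fraction through R_A equals R_B/(R_A+R_B).
With f = 0.3787, R_B = R_A · f/(1−f) = 42.7 × 0.6095 = 26.03 MΩ.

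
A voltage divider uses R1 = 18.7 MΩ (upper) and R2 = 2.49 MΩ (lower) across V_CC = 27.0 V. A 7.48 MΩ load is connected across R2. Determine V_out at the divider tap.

The load sits in parallel with R2, giving an effective lower resistance R2' = R2·R_L/(R2+R_L) = 1.868 MΩ.
Voltage divider with the loaded lower leg: V_out = 27.0 × 1.868/(18.7 + 1.868) = 27.0 × 0.09083 = 2.452 V.

V_out ≈ 2.45 V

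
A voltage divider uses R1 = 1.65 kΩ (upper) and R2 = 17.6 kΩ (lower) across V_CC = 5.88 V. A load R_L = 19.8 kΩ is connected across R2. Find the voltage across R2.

R2 ‖ R_L = (17.6 × 19.8)/(17.6 + 19.8) = 9.318 kΩ.
Now apply the divider: V_out = 5.88 × 0.8496 = 4.995 V.

V_out ≈ 5.00 V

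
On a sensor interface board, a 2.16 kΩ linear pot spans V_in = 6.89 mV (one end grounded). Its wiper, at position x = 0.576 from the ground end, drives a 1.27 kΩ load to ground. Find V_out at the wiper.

Split the track: R_lower = x·R_p = 1.244 kΩ, R_upper = (1−x)·R_p = 0.9158 kΩ.
R_L loads the lower segment: effective lower R = 0.6285 kΩ.
Loaded-divider output: V_out = 6.89 × 0.4070 = 2.804 mV.
(Unloaded: V_out = x·V_in = 3.97 mV.)

V_out ≈ 2.80 mV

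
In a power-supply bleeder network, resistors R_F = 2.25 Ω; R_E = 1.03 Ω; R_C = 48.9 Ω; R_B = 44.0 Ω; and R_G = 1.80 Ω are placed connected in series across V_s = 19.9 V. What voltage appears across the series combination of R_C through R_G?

V ≈ 19.2 V

Series total: ΣR = 2.25 + 1.03 + 48.9 + 44.0 + 1.80 = 97.98 Ω.
R_{R_C..R_G} = 48.9 + 44.0 + 1.80 = 94.70 Ω.
By the voltage-divider rule, V = 19.9 × 94.70/97.98 = 19.23 V.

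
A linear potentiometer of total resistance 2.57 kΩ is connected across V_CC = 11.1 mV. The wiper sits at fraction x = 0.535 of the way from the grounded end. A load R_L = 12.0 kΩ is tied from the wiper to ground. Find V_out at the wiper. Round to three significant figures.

Lower segment x·R_p = 1.375 kΩ; upper segment (1−x)·R_p = 1.195 kΩ.
(x·R_p) ‖ R_L = 1.234 kΩ.
Loaded-divider output: V_out = 11.1 × 0.5079 = 5.638 mV.

V_out ≈ 5.64 mV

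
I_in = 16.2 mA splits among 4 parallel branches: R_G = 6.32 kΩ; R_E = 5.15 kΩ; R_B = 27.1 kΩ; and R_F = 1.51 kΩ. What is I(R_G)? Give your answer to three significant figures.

I ≈ 2.44 mA

Conductances: ΣG = 1/6.32 + 1/5.15 + 1/27.1 + 1/1.51 = 1.052 (1/kΩ).
R_G takes the fraction G_k/ΣG = 0.1582/1.052 = 0.1505, so I = 16.2 × 0.1505 = 2.438 mA.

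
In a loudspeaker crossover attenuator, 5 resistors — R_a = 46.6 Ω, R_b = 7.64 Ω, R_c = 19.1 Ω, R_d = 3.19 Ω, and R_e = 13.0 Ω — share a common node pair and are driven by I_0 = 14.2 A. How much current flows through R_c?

I ≈ 1.25 A

Total conductance ΣG = 1/46.6 + 1/7.64 + 1/19.1 + 1/3.19 + 1/13.0 = 0.5951 (units of 1/Ω).
By the current-divider rule, I = I_0 · G_k/ΣG = 14.2 × 0.08798 = 1.249 A.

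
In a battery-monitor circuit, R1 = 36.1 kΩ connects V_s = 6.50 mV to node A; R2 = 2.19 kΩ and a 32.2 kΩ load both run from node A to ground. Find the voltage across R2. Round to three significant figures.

R2 ‖ R_L = (2.19 × 32.2)/(2.19 + 32.2) = 2.051 kΩ.
Voltage divider with the loaded lower leg: V_out = 6.50 × 2.051/(36.1 + 2.051) = 6.50 × 0.05375 = 0.3494 mV.
(Unloaded it would be 0.372 mV; the load pulls it down.)

V_out ≈ 0.349 mV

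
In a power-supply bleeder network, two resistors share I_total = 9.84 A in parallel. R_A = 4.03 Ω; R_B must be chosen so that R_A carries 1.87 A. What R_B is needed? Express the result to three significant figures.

In a two-way split, I_A/I_total = R_B/(R_A + R_B).
1.87/9.84 = R_B/(R_A + R_B) → R_B = R_A · (0.1900)/(1 − 0.1900) = 4.03 × 0.2346 = 0.9456 Ω.

R_B ≈ 0.946 Ω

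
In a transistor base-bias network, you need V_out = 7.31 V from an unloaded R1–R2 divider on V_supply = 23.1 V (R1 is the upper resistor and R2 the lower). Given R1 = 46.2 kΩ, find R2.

R2 ≈ 21.4 kΩ

Required fraction k = V_out/V_supply = 0.3165.
Rearranging, R2 = R1·k/(1−k) = 46.2 × 0.4630 = 21.39 kΩ.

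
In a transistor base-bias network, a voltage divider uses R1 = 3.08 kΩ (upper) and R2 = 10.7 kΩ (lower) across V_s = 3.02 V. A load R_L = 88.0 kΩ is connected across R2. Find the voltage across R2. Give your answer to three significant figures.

V_out ≈ 2.28 V

First combine the lower leg with the load: R2 ‖ R_L = 9.540 kΩ.
Voltage divider with the loaded lower leg: V_out = 3.02 × 9.540/(3.08 + 9.540) = 3.02 × 0.7559 = 2.283 V.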